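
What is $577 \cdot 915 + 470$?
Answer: $528425$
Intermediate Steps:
$577 \cdot 915 + 470 = 527955 + 470 = 528425$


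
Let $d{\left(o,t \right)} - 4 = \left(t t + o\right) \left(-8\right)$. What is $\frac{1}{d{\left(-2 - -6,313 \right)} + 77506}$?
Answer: $- \frac{1}{706274} \approx -1.4159 \cdot 10^{-6}$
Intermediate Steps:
$d{\left(o,t \right)} = 4 - 8 o - 8 t^{2}$ ($d{\left(o,t \right)} = 4 + \left(t t + o\right) \left(-8\right) = 4 + \left(t^{2} + o\right) \left(-8\right) = 4 + \left(o + t^{2}\right) \left(-8\right) = 4 - \left(8 o + 8 t^{2}\right) = 4 - 8 o - 8 t^{2}$)
$\frac{1}{d{\left(-2 - -6,313 \right)} + 77506} = \frac{1}{\left(4 - 8 \left(-2 - -6\right) - 8 \cdot 313^{2}\right) + 77506} = \frac{1}{\left(4 - 8 \left(-2 + 6\right) - 783752\right) + 77506} = \frac{1}{\left(4 - 32 - 783752\right) + 77506} = \frac{1}{-783780 + 77506} = \frac{1}{-706274} = - \frac{1}{706274}$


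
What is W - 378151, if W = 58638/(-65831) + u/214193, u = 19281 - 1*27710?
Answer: -5332146182959466/14100539383 ≈ -3.7815e+5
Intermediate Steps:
u = -8429 (u = 19281 - 27710 = -8429)
W = -13114738633/14100539383 (W = 58638/(-65831) - 8429/214193 = 58638*(-1/65831) - 8429*1/214193 = -58638/65831 - 8429/214193 = -13114738633/14100539383 ≈ -0.93009)
W - 378151 = -13114738633/14100539383 - 378151 = -5332146182959466/14100539383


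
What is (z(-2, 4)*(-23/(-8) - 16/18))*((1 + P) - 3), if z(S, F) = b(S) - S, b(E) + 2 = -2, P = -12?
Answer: 1001/18 ≈ 55.611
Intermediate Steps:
b(E) = -4 (b(E) = -2 - 2 = -4)
z(S, F) = -4 - S
(z(-2, 4)*(-23/(-8) - 16/18))*((1 + P) - 3) = ((-4 - 1*(-2))*(-23/(-8) - 16/18))*((1 - 12) - 3) = ((-4 + 2)*(-23*(-⅛) - 16*1/18))*(-11 - 3) = -2*(23/8 - 8/9)*(-14) = -2*143/72*(-14) = -143/36*(-14) = 1001/18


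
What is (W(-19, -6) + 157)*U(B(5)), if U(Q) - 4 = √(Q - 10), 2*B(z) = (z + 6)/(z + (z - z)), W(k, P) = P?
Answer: 604 + 151*I*√890/10 ≈ 604.0 + 450.48*I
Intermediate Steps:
B(z) = (6 + z)/(2*z) (B(z) = ((z + 6)/(z + (z - z)))/2 = ((6 + z)/(z + 0))/2 = ((6 + z)/z)/2 = (6 + z)/(2*z))
U(Q) = 4 + √(-10 + Q) (U(Q) = 4 + √(Q - 10) = 4 + √(-10 + Q))
(W(-19, -6) + 157)*U(B(5)) = (-6 + 157)*(4 + √(-10 + (½)*(6 + 5)/5)) = 151*(4 + √(-10 + (½)*(⅕)*11)) = 151*(4 + √(-10 + 11/10)) = 151*(4 + √(-89/10)) = 151*(4 + I*√890/10) = 604 + 151*I*√890/10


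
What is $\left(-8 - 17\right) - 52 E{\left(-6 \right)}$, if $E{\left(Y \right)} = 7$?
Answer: $-389$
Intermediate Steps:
$\left(-8 - 17\right) - 52 E{\left(-6 \right)} = \left(-8 - 17\right) - 364 = -25 - 364 = -389$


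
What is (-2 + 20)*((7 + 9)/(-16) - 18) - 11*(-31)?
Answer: -1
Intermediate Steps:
(-2 + 20)*((7 + 9)/(-16) - 18) - 11*(-31) = 18*(16*(-1/16) - 18) + 341 = 18*(-1 - 18) + 341 = 18*(-19) + 341 = -342 + 341 = -1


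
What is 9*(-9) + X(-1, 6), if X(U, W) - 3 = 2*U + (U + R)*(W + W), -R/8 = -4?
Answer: 292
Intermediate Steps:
R = 32 (R = -8*(-4) = 32)
X(U, W) = 3 + 2*U + 2*W*(32 + U) (X(U, W) = 3 + (2*U + (U + 32)*(W + W)) = 3 + (2*U + (32 + U)*(2*W)) = 3 + (2*U + 2*W*(32 + U)) = 3 + 2*U + 2*W*(32 + U))
9*(-9) + X(-1, 6) = 9*(-9) + (3 + 2*(-1) + 64*6 + 2*(-1)*6) = -81 + (3 - 2 + 384 - 12) = -81 + 373 = 292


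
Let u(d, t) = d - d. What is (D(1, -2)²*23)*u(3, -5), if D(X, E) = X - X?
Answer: 0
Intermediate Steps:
D(X, E) = 0
u(d, t) = 0
(D(1, -2)²*23)*u(3, -5) = (0²*23)*0 = (0*23)*0 = 0*0 = 0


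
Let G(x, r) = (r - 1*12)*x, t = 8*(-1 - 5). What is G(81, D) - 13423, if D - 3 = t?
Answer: -18040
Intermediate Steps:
t = -48 (t = 8*(-6) = -48)
D = -45 (D = 3 - 48 = -45)
G(x, r) = x*(-12 + r) (G(x, r) = (r - 12)*x = (-12 + r)*x = x*(-12 + r))
G(81, D) - 13423 = 81*(-12 - 45) - 13423 = 81*(-57) - 13423 = -4617 - 13423 = -18040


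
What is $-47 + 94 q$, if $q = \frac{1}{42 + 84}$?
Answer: $- \frac{2914}{63} \approx -46.254$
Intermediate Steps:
$q = \frac{1}{126} \approx 0.0079365$
$-47 + 94 q = -47 + 94 \cdot \frac{1}{126} = -47 + \frac{47}{63} = - \frac{2914}{63}$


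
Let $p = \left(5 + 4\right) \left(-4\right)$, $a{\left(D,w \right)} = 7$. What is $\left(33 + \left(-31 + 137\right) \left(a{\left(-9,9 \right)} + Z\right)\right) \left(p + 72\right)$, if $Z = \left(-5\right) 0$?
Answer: $27900$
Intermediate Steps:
$Z = 0$
$p = -36$ ($p = 9 \left(-4\right) = -36$)
$\left(33 + \left(-31 + 137\right) \left(a{\left(-9,9 \right)} + Z\right)\right) \left(p + 72\right) = \left(33 + \left(-31 + 137\right) \left(7 + 0\right)\right) \left(-36 + 72\right) = \left(33 + 106 \cdot 7\right) 36 = \left(33 + 742\right) 36 = 775 \cdot 36 = 27900$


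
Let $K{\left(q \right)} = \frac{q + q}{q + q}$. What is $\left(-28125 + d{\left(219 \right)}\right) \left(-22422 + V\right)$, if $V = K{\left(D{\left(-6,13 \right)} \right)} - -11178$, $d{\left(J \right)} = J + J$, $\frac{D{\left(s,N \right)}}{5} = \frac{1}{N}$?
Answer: $311284941$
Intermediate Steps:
$D{\left(s,N \right)} = \frac{5}{N}$
$d{\left(J \right)} = 2 J$
$K{\left(q \right)} = 1$ ($K{\left(q \right)} = \frac{2 q}{2 q} = 2 q \frac{1}{2 q} = 1$)
$V = 11179$ ($V = 1 - -11178 = 1 + 11178 = 11179$)
$\left(-28125 + d{\left(219 \right)}\right) \left(-22422 + V\right) = \left(-28125 + 2 \cdot 219\right) \left(-22422 + 11179\right) = \left(-28125 + 438\right) \left(-11243\right) = \left(-27687\right) \left(-11243\right) = 311284941$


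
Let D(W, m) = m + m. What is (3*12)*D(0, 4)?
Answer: 288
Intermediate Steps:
D(W, m) = 2*m
(3*12)*D(0, 4) = (3*12)*(2*4) = 36*8 = 288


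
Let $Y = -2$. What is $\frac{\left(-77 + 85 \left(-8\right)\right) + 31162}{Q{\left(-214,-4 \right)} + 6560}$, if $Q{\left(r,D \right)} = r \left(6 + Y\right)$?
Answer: $\frac{30405}{5704} \approx 5.3305$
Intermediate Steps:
$Q{\left(r,D \right)} = 4 r$ ($Q{\left(r,D \right)} = r \left(6 - 2\right) = r 4 = 4 r$)
$\frac{\left(-77 + 85 \left(-8\right)\right) + 31162}{Q{\left(-214,-4 \right)} + 6560} = \frac{\left(-77 + 85 \left(-8\right)\right) + 31162}{4 \left(-214\right) + 6560} = \frac{\left(-77 - 680\right) + 31162}{-856 + 6560} = \frac{-757 + 31162}{5704} = 30405 \cdot \frac{1}{5704} = \frac{30405}{5704}$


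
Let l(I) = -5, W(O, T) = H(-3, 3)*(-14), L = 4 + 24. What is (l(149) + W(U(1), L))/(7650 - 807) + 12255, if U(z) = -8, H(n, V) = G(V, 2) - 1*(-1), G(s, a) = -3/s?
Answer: 83860960/6843 ≈ 12255.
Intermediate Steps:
H(n, V) = 1 - 3/V (H(n, V) = -3/V - 1*(-1) = -3/V + 1 = 1 - 3/V)
L = 28
W(O, T) = 0 (W(O, T) = ((-3 + 3)/3)*(-14) = ((⅓)*0)*(-14) = 0*(-14) = 0)
(l(149) + W(U(1), L))/(7650 - 807) + 12255 = (-5 + 0)/(7650 - 807) + 12255 = -5/6843 + 12255 = 83860960/6843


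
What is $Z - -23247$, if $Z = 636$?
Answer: $23883$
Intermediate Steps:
$Z - -23247 = 636 - -23247 = 636 + 23247 = 23883$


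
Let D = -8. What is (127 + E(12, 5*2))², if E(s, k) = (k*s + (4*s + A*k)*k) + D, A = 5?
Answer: 1485961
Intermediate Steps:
E(s, k) = -8 + k*s + k*(4*s + 5*k) (E(s, k) = (k*s + (4*s + 5*k)*k) - 8 = (k*s + k*(4*s + 5*k)) - 8 = -8 + k*s + k*(4*s + 5*k))
(127 + E(12, 5*2))² = (127 + (-8 + 5*(5*2)² + 5*(5*2)*12))² = (127 + (-8 + 5*10² + 5*10*12))² = (127 + (-8 + 5*100 + 600))² = (127 + (-8 + 500 + 600))² = (127 + 1092)² = 1219² = 1485961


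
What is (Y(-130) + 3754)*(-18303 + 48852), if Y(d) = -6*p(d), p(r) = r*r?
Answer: -2982987654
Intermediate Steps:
p(r) = r²
Y(d) = -6*d²
(Y(-130) + 3754)*(-18303 + 48852) = (-6*(-130)² + 3754)*(-18303 + 48852) = (-6*16900 + 3754)*30549 = (-101400 + 3754)*30549 = -97646*30549 = -2982987654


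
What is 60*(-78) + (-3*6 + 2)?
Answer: -4696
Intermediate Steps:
60*(-78) + (-3*6 + 2) = -4680 + (-18 + 2) = -4680 - 16 = -4696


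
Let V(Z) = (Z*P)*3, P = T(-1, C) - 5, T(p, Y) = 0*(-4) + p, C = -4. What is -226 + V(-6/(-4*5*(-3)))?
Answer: -1121/5 ≈ -224.20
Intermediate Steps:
T(p, Y) = p (T(p, Y) = 0 + p = p)
P = -6 (P = -1 - 5 = -6)
V(Z) = -18*Z (V(Z) = (Z*(-6))*3 = -6*Z*3 = -18*Z)
-226 + V(-6/(-4*5*(-3))) = -226 - (-108)/(-4*5*(-3)) = -226 - (-108)/((-20*(-3))) = -226 - (-108)/60 = -226 - 18*(-⅒) = -226 + 9/5 = -1121/5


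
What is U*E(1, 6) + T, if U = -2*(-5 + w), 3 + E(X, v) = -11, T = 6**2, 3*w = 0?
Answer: -104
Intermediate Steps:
w = 0 (w = (1/3)*0 = 0)
T = 36
E(X, v) = -14 (E(X, v) = -3 - 11 = -14)
U = 10 (U = -2*(-5 + 0) = -2*(-5) = 10)
U*E(1, 6) + T = 10*(-14) + 36 = -140 + 36 = -104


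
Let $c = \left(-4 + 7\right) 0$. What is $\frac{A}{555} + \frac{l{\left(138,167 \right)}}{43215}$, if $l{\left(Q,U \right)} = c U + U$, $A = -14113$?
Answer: $- \frac{40653374}{1598955} \approx -25.425$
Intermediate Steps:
$c = 0$ ($c = 3 \cdot 0 = 0$)
$l{\left(Q,U \right)} = U$ ($l{\left(Q,U \right)} = 0 U + U = 0 + U = U$)
$\frac{A}{555} + \frac{l{\left(138,167 \right)}}{43215} = - \frac{14113}{555} + \frac{167}{43215} = - \frac{40653374}{1598955}$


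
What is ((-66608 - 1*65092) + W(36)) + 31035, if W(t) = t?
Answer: -100629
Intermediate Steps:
((-66608 - 1*65092) + W(36)) + 31035 = ((-66608 - 1*65092) + 36) + 31035 = ((-66608 - 65092) + 36) + 31035 = (-131700 + 36) + 31035 = -131664 + 31035 = -100629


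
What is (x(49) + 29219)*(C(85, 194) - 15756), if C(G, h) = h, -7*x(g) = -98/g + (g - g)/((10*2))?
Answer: -3182973670/7 ≈ -4.5471e+8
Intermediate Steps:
x(g) = 14/g (x(g) = -(-98/g + (g - g)/((10*2)))/7 = -(-98/g + 0/20)/7 = -(-98/g + 0*(1/20))/7 = -(-98/g + 0)/7 = -(-14)/g = 14/g)
(x(49) + 29219)*(C(85, 194) - 15756) = (14/49 + 29219)*(194 - 15756) = (14*(1/49) + 29219)*(-15562) = (2/7 + 29219)*(-15562) = (204535/7)*(-15562) = -3182973670/7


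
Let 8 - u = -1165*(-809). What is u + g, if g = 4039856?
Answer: 3097379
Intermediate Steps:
u = -942477 (u = 8 - (-1165)*(-809) = 8 - 1*942485 = 8 - 942485 = -942477)
u + g = -942477 + 4039856 = 3097379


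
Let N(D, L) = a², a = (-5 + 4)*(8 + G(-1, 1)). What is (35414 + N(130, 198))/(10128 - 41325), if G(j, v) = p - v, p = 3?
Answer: -11838/10399 ≈ -1.1384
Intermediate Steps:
G(j, v) = 3 - v
a = -10 (a = (-5 + 4)*(8 + (3 - 1*1)) = -(8 + (3 - 1)) = -(8 + 2) = -1*10 = -10)
N(D, L) = 100 (N(D, L) = (-10)² = 100)
(35414 + N(130, 198))/(10128 - 41325) = (35414 + 100)/(10128 - 41325) = 35514/(-31197) = 35514*(-1/31197) = -11838/10399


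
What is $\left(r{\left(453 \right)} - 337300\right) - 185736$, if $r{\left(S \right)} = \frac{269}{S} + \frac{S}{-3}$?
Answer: $- \frac{237003442}{453} \approx -5.2319 \cdot 10^{5}$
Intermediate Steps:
$r{\left(S \right)} = \frac{269}{S} - \frac{S}{3}$ ($r{\left(S \right)} = \frac{269}{S} + S \left(- \frac{1}{3}\right) = \frac{269}{S} - \frac{S}{3}$)
$\left(r{\left(453 \right)} - 337300\right) - 185736 = \left(\left(\frac{269}{453} - 151\right) - 337300\right) - 185736 = \left(- \frac{68134}{453} - 337300\right) - 185736 = - \frac{152865034}{453} - 185736 = - \frac{237003442}{453}$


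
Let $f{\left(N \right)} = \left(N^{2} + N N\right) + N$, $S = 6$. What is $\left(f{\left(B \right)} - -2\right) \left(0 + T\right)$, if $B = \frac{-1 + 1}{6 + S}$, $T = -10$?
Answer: $-20$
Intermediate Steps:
$B = 0$ ($B = \frac{-1 + 1}{6 + 6} = \frac{0}{12} = 0 \cdot \frac{1}{12} = 0$)
$f{\left(N \right)} = N + 2 N^{2}$ ($f{\left(N \right)} = \left(N^{2} + N^{2}\right) + N = 2 N^{2} + N = N + 2 N^{2}$)
$\left(f{\left(B \right)} - -2\right) \left(0 + T\right) = \left(0 \left(1 + 2 \cdot 0\right) - -2\right) \left(0 - 10\right) = \left(0 \left(1 + 0\right) + 2\right) \left(-10\right) = \left(0 \cdot 1 + 2\right) \left(-10\right) = \left(0 + 2\right) \left(-10\right) = 2 \left(-10\right) = -20$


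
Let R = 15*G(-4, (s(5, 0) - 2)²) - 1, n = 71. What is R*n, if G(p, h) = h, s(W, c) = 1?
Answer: 994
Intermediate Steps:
R = 14 (R = 15*(1 - 2)² - 1 = 15*(-1)² - 1 = 15*1 - 1 = 15 - 1 = 14)
R*n = 14*71 = 994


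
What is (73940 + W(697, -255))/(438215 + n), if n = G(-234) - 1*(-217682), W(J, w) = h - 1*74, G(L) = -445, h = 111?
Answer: 24659/218484 ≈ 0.11286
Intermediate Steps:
W(J, w) = 37 (W(J, w) = 111 - 1*74 = 111 - 74 = 37)
n = 217237 (n = -445 - 1*(-217682) = -445 + 217682 = 217237)
(73940 + W(697, -255))/(438215 + n) = (73940 + 37)/(438215 + 217237) = 73977/655452 = 73977*(1/655452) = 24659/218484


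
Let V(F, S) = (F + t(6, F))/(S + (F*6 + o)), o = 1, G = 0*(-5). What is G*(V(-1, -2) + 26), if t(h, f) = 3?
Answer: 0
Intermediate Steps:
G = 0
V(F, S) = (3 + F)/(1 + S + 6*F) (V(F, S) = (F + 3)/(S + (F*6 + 1)) = (3 + F)/(S + (6*F + 1)) = (3 + F)/(S + (1 + 6*F)) = (3 + F)/(1 + S + 6*F))
G*(V(-1, -2) + 26) = 0*((3 - 1)/(1 - 2 + 6*(-1)) + 26) = 0*(2/(1 - 2 - 6) + 26) = 0*(2/(-7) + 26) = 0*(-⅐*2 + 26) = 0*(-2/7 + 26) = 0*(180/7) = 0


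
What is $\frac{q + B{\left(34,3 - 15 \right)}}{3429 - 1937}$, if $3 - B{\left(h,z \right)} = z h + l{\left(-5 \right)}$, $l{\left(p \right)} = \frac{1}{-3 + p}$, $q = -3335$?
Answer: $- \frac{23391}{11936} \approx -1.9597$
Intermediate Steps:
$B{\left(h,z \right)} = \frac{25}{8} - h z$ ($B{\left(h,z \right)} = 3 - \left(z h + \frac{1}{-3 - 5}\right) = 3 - \left(h z + \frac{1}{-8}\right) = 3 - \left(h z - \frac{1}{8}\right) = 3 - \left(- \frac{1}{8} + h z\right) = \frac{25}{8} - h z$)
$\frac{q + B{\left(34,3 - 15 \right)}}{3429 - 1937} = \frac{-3335 - \left(- \frac{25}{8} + 34 \left(3 - 15\right)\right)}{3429 - 1937} = \frac{-3335 - \left(- \frac{25}{8} + 34 \left(-12\right)\right)}{1492} = \left(-3335 + \left(\frac{25}{8} + 408\right)\right) \frac{1}{1492} = \left(-3335 + \frac{3289}{8}\right) \frac{1}{1492} = \left(- \frac{23391}{8}\right) \frac{1}{1492} = - \frac{23391}{11936}$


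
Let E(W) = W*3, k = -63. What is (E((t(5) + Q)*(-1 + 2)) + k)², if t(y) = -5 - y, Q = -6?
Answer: 12321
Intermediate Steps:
E(W) = 3*W
(E((t(5) + Q)*(-1 + 2)) + k)² = (3*(((-5 - 1*5) - 6)*(-1 + 2)) - 63)² = (3*(((-5 - 5) - 6)*1) - 63)² = (3*((-10 - 6)*1) - 63)² = (3*(-16*1) - 63)² = (3*(-16) - 63)² = (-48 - 63)² = (-111)² = 12321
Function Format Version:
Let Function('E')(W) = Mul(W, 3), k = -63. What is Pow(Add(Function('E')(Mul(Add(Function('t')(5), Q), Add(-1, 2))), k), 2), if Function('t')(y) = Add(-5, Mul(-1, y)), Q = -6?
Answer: 12321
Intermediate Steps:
Function('E')(W) = Mul(3, W)
Pow(Add(Function('E')(Mul(Add(Function('t')(5), Q), Add(-1, 2))), k), 2) = Pow(Add(Mul(3, Mul(Add(Add(-5, Mul(-1, 5)), -6), Add(-1, 2))), -63), 2) = Pow(Add(Mul(3, Mul(Add(Add(-5, -5), -6), 1)), -63), 2) = Pow(Add(Mul(3, Mul(Add(-10, -6), 1)), -63), 2) = Pow(Add(Mul(3, Mul(-16, 1)), -63), 2) = Pow(Add(Mul(3, -16), -63), 2) = Pow(Add(-48, -63), 2) = Pow(-111, 2) = 12321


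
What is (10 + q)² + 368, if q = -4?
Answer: 404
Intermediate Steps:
(10 + q)² + 368 = (10 - 4)² + 368 = 6² + 368 = 36 + 368 = 404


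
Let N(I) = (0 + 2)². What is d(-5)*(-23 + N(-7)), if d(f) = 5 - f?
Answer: -190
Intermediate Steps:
N(I) = 4 (N(I) = 2² = 4)
d(-5)*(-23 + N(-7)) = (5 - 1*(-5))*(-23 + 4) = (5 + 5)*(-19) = 10*(-19) = -190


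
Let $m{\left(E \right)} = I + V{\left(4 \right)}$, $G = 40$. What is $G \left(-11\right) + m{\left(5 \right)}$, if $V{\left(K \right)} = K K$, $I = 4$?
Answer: $-420$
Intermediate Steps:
$V{\left(K \right)} = K^{2}$
$m{\left(E \right)} = 20$ ($m{\left(E \right)} = 4 + 4^{2} = 4 + 16 = 20$)
$G \left(-11\right) + m{\left(5 \right)} = 40 \left(-11\right) + 20 = -440 + 20 = -420$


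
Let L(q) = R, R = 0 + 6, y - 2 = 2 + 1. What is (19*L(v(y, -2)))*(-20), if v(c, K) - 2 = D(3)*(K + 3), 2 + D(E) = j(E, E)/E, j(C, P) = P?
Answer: -2280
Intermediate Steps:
D(E) = -1 (D(E) = -2 + E/E = -2 + 1 = -1)
y = 5 (y = 2 + (2 + 1) = 2 + 3 = 5)
v(c, K) = -1 - K (v(c, K) = 2 - (K + 3) = 2 - (3 + K) = 2 + (-3 - K) = -1 - K)
R = 6
L(q) = 6
(19*L(v(y, -2)))*(-20) = (19*6)*(-20) = 114*(-20) = -2280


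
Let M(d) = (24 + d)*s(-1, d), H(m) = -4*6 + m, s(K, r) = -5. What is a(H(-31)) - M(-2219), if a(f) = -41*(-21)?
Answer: -10114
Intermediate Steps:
H(m) = -24 + m
M(d) = -120 - 5*d (M(d) = (24 + d)*(-5) = -120 - 5*d)
a(f) = 861
a(H(-31)) - M(-2219) = 861 - (-120 - 5*(-2219)) = 861 - (-120 + 11095) = 861 - 1*10975 = 861 - 10975 = -10114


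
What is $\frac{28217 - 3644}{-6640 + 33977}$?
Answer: $\frac{24573}{27337} \approx 0.89889$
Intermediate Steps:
$\frac{28217 - 3644}{-6640 + 33977} = \frac{24573}{27337}$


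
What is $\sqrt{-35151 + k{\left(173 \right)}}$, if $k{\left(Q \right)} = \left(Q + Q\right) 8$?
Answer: $i \sqrt{32383} \approx 179.95 i$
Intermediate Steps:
$k{\left(Q \right)} = 16 Q$ ($k{\left(Q \right)} = 2 Q 8 = 16 Q$)
$\sqrt{-35151 + k{\left(173 \right)}} = \sqrt{-35151 + 16 \cdot 173} = \sqrt{-35151 + 2768} = \sqrt{-32383} = i \sqrt{32383}$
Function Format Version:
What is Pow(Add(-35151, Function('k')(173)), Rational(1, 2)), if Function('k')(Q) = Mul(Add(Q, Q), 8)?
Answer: Mul(I, Pow(32383, Rational(1, 2))) ≈ Mul(179.95, I)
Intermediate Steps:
Function('k')(Q) = Mul(16, Q) (Function('k')(Q) = Mul(Mul(2, Q), 8) = Mul(16, Q))
Pow(Add(-35151, Function('k')(173)), Rational(1, 2)) = Pow(Add(-35151, Mul(16, 173)), Rational(1, 2)) = Pow(Add(-35151, 2768), Rational(1, 2)) = Pow(-32383, Rational(1, 2)) = Mul(I, Pow(32383, Rational(1, 2)))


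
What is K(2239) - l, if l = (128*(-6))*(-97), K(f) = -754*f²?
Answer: -3779967730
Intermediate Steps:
l = 74496 (l = -768*(-97) = 74496)
K(2239) - l = -754*2239² - 1*74496 = -754*5013121 - 74496 = -3779893234 - 74496 = -3779967730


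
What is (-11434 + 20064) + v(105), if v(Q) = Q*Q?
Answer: 19655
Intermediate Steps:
v(Q) = Q**2
(-11434 + 20064) + v(105) = (-11434 + 20064) + 105**2 = 8630 + 11025 = 19655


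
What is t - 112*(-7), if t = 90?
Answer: 874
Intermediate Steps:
t - 112*(-7) = 90 - 112*(-7) = 90 + 784 = 874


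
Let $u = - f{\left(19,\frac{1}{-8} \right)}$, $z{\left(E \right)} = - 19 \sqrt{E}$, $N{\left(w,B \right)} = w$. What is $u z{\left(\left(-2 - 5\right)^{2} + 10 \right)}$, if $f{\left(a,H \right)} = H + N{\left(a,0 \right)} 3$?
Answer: $\frac{8645 \sqrt{59}}{8} \approx 8300.4$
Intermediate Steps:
$f{\left(a,H \right)} = H + 3 a$ ($f{\left(a,H \right)} = H + a 3 = H + 3 a$)
$u = - \frac{455}{8}$ ($u = - (\frac{1}{-8} + 3 \cdot 19) = - (- \frac{1}{8} + 57) = \left(-1\right) \frac{455}{8} = - \frac{455}{8} \approx -56.875$)
$u z{\left(\left(-2 - 5\right)^{2} + 10 \right)} = - \frac{455 \left(- 19 \sqrt{\left(-2 - 5\right)^{2} + 10}\right)}{8} = - \frac{455 \left(- 19 \sqrt{\left(-7\right)^{2} + 10}\right)}{8} = - \frac{455 \left(- 19 \sqrt{49 + 10}\right)}{8} = - \frac{455 \left(- 19 \sqrt{59}\right)}{8} = \frac{8645 \sqrt{59}}{8}$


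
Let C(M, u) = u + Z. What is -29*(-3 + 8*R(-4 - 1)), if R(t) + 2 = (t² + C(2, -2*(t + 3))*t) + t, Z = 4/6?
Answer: 3973/3 ≈ 1324.3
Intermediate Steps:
Z = ⅔ (Z = 4*(⅙) = ⅔ ≈ 0.66667)
C(M, u) = ⅔ + u (C(M, u) = u + ⅔ = ⅔ + u)
R(t) = -2 + t + t² + t*(-16/3 - 2*t) (R(t) = -2 + ((t² + (⅔ - 2*(t + 3))*t) + t) = -2 + ((t² + (⅔ - 2*(3 + t))*t) + t) = -2 + ((t² + (⅔ + (-6 - 2*t))*t) + t) = -2 + ((t² + (-16/3 - 2*t)*t) + t) = -2 + ((t² + t*(-16/3 - 2*t)) + t) = -2 + (t + t² + t*(-16/3 - 2*t)) = -2 + t + t² + t*(-16/3 - 2*t))
-29*(-3 + 8*R(-4 - 1)) = -29*(-3 + 8*(-2 - (-4 - 1)² - 13*(-4 - 1)/3)) = -29*(-3 + 8*(-2 - 1*(-5)² - 13/3*(-5))) = -29*(-3 + 8*(-2 - 1*25 + 65/3)) = -29*(-3 + 8*(-2 - 25 + 65/3)) = -29*(-3 + 8*(-16/3)) = -29*(-3 - 128/3) = -29*(-137/3) = 3973/3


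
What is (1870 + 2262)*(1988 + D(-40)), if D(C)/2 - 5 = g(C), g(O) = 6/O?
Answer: 41272482/5 ≈ 8.2545e+6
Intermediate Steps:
D(C) = 10 + 12/C (D(C) = 10 + 2*(6/C) = 10 + 12/C)
(1870 + 2262)*(1988 + D(-40)) = (1870 + 2262)*(1988 + (10 + 12/(-40))) = 4132*(1988 + (10 + 12*(-1/40))) = 4132*(1988 + (10 - 3/10)) = 4132*(1988 + 97/10) = 4132*(19977/10) = 41272482/5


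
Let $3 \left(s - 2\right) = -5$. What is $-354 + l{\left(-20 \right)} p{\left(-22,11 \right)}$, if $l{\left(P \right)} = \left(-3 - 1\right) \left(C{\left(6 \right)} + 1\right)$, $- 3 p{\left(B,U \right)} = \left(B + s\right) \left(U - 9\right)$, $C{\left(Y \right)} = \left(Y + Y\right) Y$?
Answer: $- \frac{41146}{9} \approx -4571.8$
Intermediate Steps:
$s = \frac{1}{3}$ ($s = 2 + \frac{1}{3} \left(-5\right) = 2 - \frac{5}{3} = \frac{1}{3} \approx 0.33333$)
$C{\left(Y \right)} = 2 Y^{2}$ ($C{\left(Y \right)} = 2 Y Y = 2 Y^{2}$)
$p{\left(B,U \right)} = - \frac{\left(-9 + U\right) \left(\frac{1}{3} + B\right)}{3}$ ($p{\left(B,U \right)} = - \frac{\left(B + \frac{1}{3}\right) \left(U - 9\right)}{3} = - \frac{\left(\frac{1}{3} + B\right) \left(-9 + U\right)}{3} = - \frac{\left(-9 + U\right) \left(\frac{1}{3} + B\right)}{3}$)
$l{\left(P \right)} = -292$ ($l{\left(P \right)} = \left(-3 - 1\right) \left(2 \cdot 6^{2} + 1\right) = \left(-3 - 1\right) \left(2 \cdot 36 + 1\right) = - 4 \left(72 + 1\right) = \left(-4\right) 73 = -292$)
$-354 + l{\left(-20 \right)} p{\left(-22,11 \right)} = -354 - 292 \left(1 + 3 \left(-22\right) - \frac{11}{9} - \left(- \frac{22}{3}\right) 11\right) = -354 - 292 \left(1 - 66 - \frac{11}{9} + \frac{242}{3}\right) = -354 - \frac{37960}{9} = - \frac{41146}{9}$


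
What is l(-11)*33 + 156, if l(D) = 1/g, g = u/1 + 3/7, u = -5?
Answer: 4761/32 ≈ 148.78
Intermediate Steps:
g = -32/7 (g = -5/1 + 3/7 = -5*1 + 3*(1/7) = -5 + 3/7 = -32/7 ≈ -4.5714)
l(D) = -7/32 (l(D) = 1/(-32/7) = -7/32)
l(-11)*33 + 156 = -7/32*33 + 156 = -231/32 + 156 = 4761/32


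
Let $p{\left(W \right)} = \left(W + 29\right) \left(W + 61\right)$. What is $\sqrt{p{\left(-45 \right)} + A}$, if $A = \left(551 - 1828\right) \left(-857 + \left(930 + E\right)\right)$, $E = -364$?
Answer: $\sqrt{371351} \approx 609.39$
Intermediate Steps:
$p{\left(W \right)} = \left(29 + W\right) \left(61 + W\right)$
$A = 371607$ ($A = \left(551 - 1828\right) \left(-857 + \left(930 - 364\right)\right) = - 1277 \left(-857 + 566\right) = \left(-1277\right) \left(-291\right) = 371607$)
$\sqrt{p{\left(-45 \right)} + A} = \sqrt{\left(1769 + \left(-45\right)^{2} + 90 \left(-45\right)\right) + 371607} = \sqrt{\left(1769 + 2025 - 4050\right) + 371607} = \sqrt{-256 + 371607} = \sqrt{371351}$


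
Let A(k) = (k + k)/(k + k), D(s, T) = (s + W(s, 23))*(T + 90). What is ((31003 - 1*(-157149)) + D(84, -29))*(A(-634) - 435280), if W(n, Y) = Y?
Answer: -84739680441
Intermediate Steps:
D(s, T) = (23 + s)*(90 + T) (D(s, T) = (s + 23)*(T + 90) = (23 + s)*(90 + T))
A(k) = 1 (A(k) = (2*k)/((2*k)) = (2*k)*(1/(2*k)) = 1)
((31003 - 1*(-157149)) + D(84, -29))*(A(-634) - 435280) = ((31003 - 1*(-157149)) + (2070 + 23*(-29) + 90*84 - 29*84))*(1 - 435280) = ((31003 + 157149) + (2070 - 667 + 7560 - 2436))*(-435279) = (188152 + 6527)*(-435279) = 194679*(-435279) = -84739680441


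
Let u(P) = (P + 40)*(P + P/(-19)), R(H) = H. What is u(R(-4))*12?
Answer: -31104/19 ≈ -1637.1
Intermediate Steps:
u(P) = 18*P*(40 + P)/19 (u(P) = (40 + P)*(P + P*(-1/19)) = (40 + P)*(P - P/19) = (40 + P)*(18*P/19) = 18*P*(40 + P)/19)
u(R(-4))*12 = ((18/19)*(-4)*(40 - 4))*12 = ((18/19)*(-4)*36)*12 = -2592/19*12 = -31104/19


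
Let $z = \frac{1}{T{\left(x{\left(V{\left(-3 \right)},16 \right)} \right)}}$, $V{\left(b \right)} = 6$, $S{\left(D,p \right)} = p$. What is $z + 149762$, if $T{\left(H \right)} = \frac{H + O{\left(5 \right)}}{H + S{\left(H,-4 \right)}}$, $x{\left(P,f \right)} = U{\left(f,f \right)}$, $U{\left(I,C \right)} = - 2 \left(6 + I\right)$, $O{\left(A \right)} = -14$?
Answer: $\frac{4343122}{29} \approx 1.4976 \cdot 10^{5}$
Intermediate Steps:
$U{\left(I,C \right)} = -12 - 2 I$
$x{\left(P,f \right)} = -12 - 2 f$
$T{\left(H \right)} = \frac{-14 + H}{-4 + H}$ ($T{\left(H \right)} = \frac{H - 14}{H - 4} = \frac{-14 + H}{-4 + H}$)
$z = \frac{24}{29}$ ($z = \frac{1}{\frac{1}{-4 - 44} \left(-14 - 44\right)} = \frac{1}{\frac{1}{-48} \left(-58\right)} = \frac{1}{\left(- \frac{1}{48}\right) \left(-58\right)} = \frac{1}{\frac{29}{24}} = \frac{24}{29} \approx 0.82759$)
$z + 149762 = \frac{24}{29} + 149762 = \frac{4343122}{29}$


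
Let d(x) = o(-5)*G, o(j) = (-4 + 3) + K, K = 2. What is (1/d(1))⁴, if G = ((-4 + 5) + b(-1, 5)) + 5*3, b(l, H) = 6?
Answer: 1/234256 ≈ 4.2688e-6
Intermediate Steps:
G = 22 (G = ((-4 + 5) + 6) + 5*3 = (1 + 6) + 15 = 7 + 15 = 22)
o(j) = 1 (o(j) = (-4 + 3) + 2 = -1 + 2 = 1)
d(x) = 22 (d(x) = 1*22 = 22)
(1/d(1))⁴ = (1/22)⁴ = 1/234256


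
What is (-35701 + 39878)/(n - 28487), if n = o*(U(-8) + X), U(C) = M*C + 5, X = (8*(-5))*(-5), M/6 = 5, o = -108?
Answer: -4177/24707 ≈ -0.16906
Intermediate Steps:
M = 30 (M = 6*5 = 30)
X = 200 (X = -40*(-5) = 200)
U(C) = 5 + 30*C (U(C) = 30*C + 5 = 5 + 30*C)
n = 3780 (n = -108*((5 + 30*(-8)) + 200) = -108*((5 - 240) + 200) = -108*(-235 + 200) = -108*(-35) = 3780)
(-35701 + 39878)/(n - 28487) = (-35701 + 39878)/(3780 - 28487) = 4177/(-24707) = 4177*(-1/24707) = -4177/24707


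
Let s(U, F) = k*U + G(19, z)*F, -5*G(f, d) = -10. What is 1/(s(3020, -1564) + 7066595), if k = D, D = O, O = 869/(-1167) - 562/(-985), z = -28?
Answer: 229899/1623763132789 ≈ 1.4158e-7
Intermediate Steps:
G(f, d) = 2 (G(f, d) = -1/5*(-10) = 2)
O = -200111/1149495 (O = 869*(-1/1167) - 562*(-1/985) = -869/1167 + 562/985 = -200111/1149495 ≈ -0.17409)
D = -200111/1149495 ≈ -0.17409
k = -200111/1149495 ≈ -0.17409
s(U, F) = 2*F - 200111*U/1149495 (s(U, F) = -200111*U/1149495 + 2*F = 2*F - 200111*U/1149495)
1/(s(3020, -1564) + 7066595) = 1/((2*(-1564) - 200111/1149495*3020) + 7066595) = 1/((-3128 - 120867044/229899) + 7066595) = 1/(-839991116/229899 + 7066595) = 1/(1623763132789/229899) = 229899/1623763132789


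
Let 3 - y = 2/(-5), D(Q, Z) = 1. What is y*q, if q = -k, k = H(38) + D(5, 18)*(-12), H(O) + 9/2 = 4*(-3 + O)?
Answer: -4199/10 ≈ -419.90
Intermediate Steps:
H(O) = -33/2 + 4*O (H(O) = -9/2 + 4*(-3 + O) = -9/2 + (-12 + 4*O) = -33/2 + 4*O)
y = 17/5 (y = 3 - 2/(-5) = 3 - 2*(-1)/5 = 3 - 1*(-2/5) = 3 + 2/5 = 17/5 ≈ 3.4000)
k = 247/2 (k = (-33/2 + 4*38) + 1*(-12) = (-33/2 + 152) - 12 = 271/2 - 12 = 247/2 ≈ 123.50)
q = -247/2 (q = -1*247/2 = -247/2 ≈ -123.50)
y*q = (17/5)*(-247/2) = -4199/10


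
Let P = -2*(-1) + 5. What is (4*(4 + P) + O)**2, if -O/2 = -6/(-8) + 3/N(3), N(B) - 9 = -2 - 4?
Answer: 6561/4 ≈ 1640.3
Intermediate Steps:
N(B) = 3 (N(B) = 9 + (-2 - 4) = 9 - 6 = 3)
P = 7 (P = 2 + 5 = 7)
O = -7/2 (O = -2*(-6/(-8) + 3/3) = -2*(-6*(-1/8) + 3*(1/3)) = -2*(3/4 + 1) = -2*7/4 = -7/2 ≈ -3.5000)
(4*(4 + P) + O)**2 = (4*(4 + 7) - 7/2)**2 = (4*11 - 7/2)**2 = (44 - 7/2)**2 = (81/2)**2 = 6561/4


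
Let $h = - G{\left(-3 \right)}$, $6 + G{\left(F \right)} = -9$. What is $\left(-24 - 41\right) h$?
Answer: $-975$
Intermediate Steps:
$G{\left(F \right)} = -15$ ($G{\left(F \right)} = -6 - 9 = -15$)
$h = 15$ ($h = \left(-1\right) \left(-15\right) = 15$)
$\left(-24 - 41\right) h = \left(-24 - 41\right) 15 = \left(-65\right) 15 = -975$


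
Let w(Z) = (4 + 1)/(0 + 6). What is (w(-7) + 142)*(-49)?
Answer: -41993/6 ≈ -6998.8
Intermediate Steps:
w(Z) = ⅚ (w(Z) = 5/6 = 5*(⅙) = ⅚)
(w(-7) + 142)*(-49) = (⅚ + 142)*(-49) = (857/6)*(-49) = -41993/6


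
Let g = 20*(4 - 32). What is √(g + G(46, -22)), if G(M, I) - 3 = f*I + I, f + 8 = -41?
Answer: √499 ≈ 22.338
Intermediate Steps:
f = -49 (f = -8 - 41 = -49)
G(M, I) = 3 - 48*I (G(M, I) = 3 + (-49*I + I) = 3 - 48*I)
g = -560 (g = 20*(-28) = -560)
√(g + G(46, -22)) = √(-560 + (3 - 48*(-22))) = √(-560 + (3 + 1056)) = √(-560 + 1059) = √499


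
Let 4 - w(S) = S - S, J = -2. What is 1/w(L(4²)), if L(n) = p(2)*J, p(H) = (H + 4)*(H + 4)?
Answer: ¼ ≈ 0.25000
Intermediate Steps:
p(H) = (4 + H)² (p(H) = (4 + H)*(4 + H) = (4 + H)²)
L(n) = -72 (L(n) = (4 + 2)²*(-2) = 6²*(-2) = 36*(-2) = -72)
w(S) = 4 (w(S) = 4 - (S - S) = 4 - 1*0 = 4 + 0 = 4)
1/w(L(4²)) = 1/4 = ¼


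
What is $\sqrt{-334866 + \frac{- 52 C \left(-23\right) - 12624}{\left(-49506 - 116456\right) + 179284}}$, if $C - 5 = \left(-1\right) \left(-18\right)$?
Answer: $\frac{2 i \sqrt{3714398382106}}{6661} \approx 578.67 i$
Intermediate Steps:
$C = 23$ ($C = 5 - -18 = 5 + 18 = 23$)
$\sqrt{-334866 + \frac{- 52 C \left(-23\right) - 12624}{\left(-49506 - 116456\right) + 179284}} = \sqrt{-334866 + \frac{\left(-52\right) 23 \left(-23\right) - 12624}{\left(-49506 - 116456\right) + 179284}} = \sqrt{-334866 + \frac{\left(-1196\right) \left(-23\right) - 12624}{-165962 + 179284}} = \sqrt{-334866 + \frac{27508 - 12624}{13322}} = \sqrt{-334866 + 14884 \cdot \frac{1}{13322}} = \sqrt{-334866 + \frac{7442}{6661}} = \sqrt{- \frac{2230534984}{6661}} = \frac{2 i \sqrt{3714398382106}}{6661}$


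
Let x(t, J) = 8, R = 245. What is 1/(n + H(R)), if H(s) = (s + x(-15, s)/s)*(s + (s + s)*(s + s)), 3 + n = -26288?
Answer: 1/58866082 ≈ 1.6988e-8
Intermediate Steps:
n = -26291 (n = -3 - 26288 = -26291)
H(s) = (s + 4*s**2)*(s + 8/s) (H(s) = (s + 8/s)*(s + (s + s)*(s + s)) = (s + 8/s)*(s + (2*s)*(2*s)) = (s + 8/s)*(s + 4*s**2) = (s + 4*s**2)*(s + 8/s))
1/(n + H(R)) = 1/(-26291 + (8 + 245**2 + 4*245**3 + 32*245)) = 1/(-26291 + (8 + 60025 + 4*14706125 + 7840)) = 1/(-26291 + (8 + 60025 + 58824500 + 7840)) = 1/(-26291 + 58892373) = 1/58866082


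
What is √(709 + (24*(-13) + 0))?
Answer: √397 ≈ 19.925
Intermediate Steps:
√(709 + (24*(-13) + 0)) = √(709 + (-312 + 0)) = √(709 - 312) = √397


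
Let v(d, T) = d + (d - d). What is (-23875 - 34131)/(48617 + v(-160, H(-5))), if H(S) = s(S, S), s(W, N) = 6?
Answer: -58006/48457 ≈ -1.1971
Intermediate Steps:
H(S) = 6
v(d, T) = d (v(d, T) = d + 0 = d)
(-23875 - 34131)/(48617 + v(-160, H(-5))) = (-23875 - 34131)/(48617 - 160) = -58006/48457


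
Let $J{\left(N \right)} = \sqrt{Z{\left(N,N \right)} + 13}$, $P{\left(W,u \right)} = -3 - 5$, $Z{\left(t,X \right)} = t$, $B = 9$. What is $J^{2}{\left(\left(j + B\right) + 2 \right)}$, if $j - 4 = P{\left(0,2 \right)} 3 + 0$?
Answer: $4$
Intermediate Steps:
$P{\left(W,u \right)} = -8$ ($P{\left(W,u \right)} = -3 - 5 = -8$)
$j = -20$ ($j = 4 + \left(\left(-8\right) 3 + 0\right) = 4 + \left(-24 + 0\right) = 4 - 24 = -20$)
$J{\left(N \right)} = \sqrt{13 + N}$ ($J{\left(N \right)} = \sqrt{N + 13} = \sqrt{13 + N}$)
$J^{2}{\left(\left(j + B\right) + 2 \right)} = \left(\sqrt{13 + \left(\left(-20 + 9\right) + 2\right)}\right)^{2} = \left(\sqrt{13 + \left(-11 + 2\right)}\right)^{2} = \left(\sqrt{13 - 9}\right)^{2} = \left(\sqrt{4}\right)^{2} = 2^{2} = 4$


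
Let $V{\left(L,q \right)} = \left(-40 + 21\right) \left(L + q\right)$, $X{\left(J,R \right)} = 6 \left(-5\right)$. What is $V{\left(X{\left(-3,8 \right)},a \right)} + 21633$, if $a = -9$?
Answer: $22374$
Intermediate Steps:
$X{\left(J,R \right)} = -30$
$V{\left(L,q \right)} = - 19 L - 19 q$ ($V{\left(L,q \right)} = - 19 \left(L + q\right) = - 19 L - 19 q$)
$V{\left(X{\left(-3,8 \right)},a \right)} + 21633 = \left(\left(-19\right) \left(-30\right) - -171\right) + 21633 = \left(570 + 171\right) + 21633 = 741 + 21633 = 22374$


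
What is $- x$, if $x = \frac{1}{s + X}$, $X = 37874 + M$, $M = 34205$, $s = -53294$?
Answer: $- \frac{1}{18785} \approx -5.3234 \cdot 10^{-5}$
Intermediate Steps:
$X = 72079$ ($X = 37874 + 34205 = 72079$)
$x = \frac{1}{18785}$ ($x = \frac{1}{-53294 + 72079} = \frac{1}{18785} \approx 5.3234 \cdot 10^{-5}$)
$- x = \left(-1\right) \frac{1}{18785} = - \frac{1}{18785}$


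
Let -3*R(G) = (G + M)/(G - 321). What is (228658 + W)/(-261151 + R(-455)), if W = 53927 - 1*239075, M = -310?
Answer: -33763760/202653431 ≈ -0.16661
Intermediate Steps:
W = -185148 (W = 53927 - 239075 = -185148)
R(G) = -(-310 + G)/(3*(-321 + G)) (R(G) = -(G - 310)/(3*(G - 321)) = -(-310 + G)/(3*(-321 + G)))
(228658 + W)/(-261151 + R(-455)) = (228658 - 185148)/(-261151 + (310 - 1*(-455))/(3*(-321 - 455))) = 43510/(-261151 + (⅓)*(310 + 455)/(-776)) = 43510/(-261151 + (⅓)*(-1/776)*765) = 43510/(-261151 - 255/776) = 43510/(-202653431/776) = 43510*(-776/202653431) = -33763760/202653431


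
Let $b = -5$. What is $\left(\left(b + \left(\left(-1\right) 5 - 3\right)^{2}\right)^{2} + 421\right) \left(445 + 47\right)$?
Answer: $1919784$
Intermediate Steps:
$\left(\left(b + \left(\left(-1\right) 5 - 3\right)^{2}\right)^{2} + 421\right) \left(445 + 47\right) = \left(\left(-5 + \left(\left(-1\right) 5 - 3\right)^{2}\right)^{2} + 421\right) \left(445 + 47\right) = \left(\left(-5 + \left(-5 - 3\right)^{2}\right)^{2} + 421\right) 492 = \left(\left(-5 + \left(-8\right)^{2}\right)^{2} + 421\right) 492 = \left(\left(-5 + 64\right)^{2} + 421\right) 492 = \left(59^{2} + 421\right) 492 = \left(3481 + 421\right) 492 = 3902 \cdot 492 = 1919784$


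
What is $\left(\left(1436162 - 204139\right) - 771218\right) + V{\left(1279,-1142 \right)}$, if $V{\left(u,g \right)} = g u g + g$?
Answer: $1668485419$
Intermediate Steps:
$V{\left(u,g \right)} = g + u g^{2}$ ($V{\left(u,g \right)} = u g^{2} + g = g + u g^{2}$)
$\left(\left(1436162 - 204139\right) - 771218\right) + V{\left(1279,-1142 \right)} = \left(\left(1436162 - 204139\right) - 771218\right) - 1142 \left(1 - 1460618\right) = \left(1232023 - 771218\right) - -1668024614 = 460805 + 1668024614 = 1668485419$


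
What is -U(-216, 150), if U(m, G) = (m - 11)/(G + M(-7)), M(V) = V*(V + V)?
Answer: 227/248 ≈ 0.91532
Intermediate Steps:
M(V) = 2*V² (M(V) = V*(2*V) = 2*V²)
U(m, G) = (-11 + m)/(98 + G) (U(m, G) = (m - 11)/(G + 2*(-7)²) = (-11 + m)/(G + 2*49) = (-11 + m)/(G + 98) = (-11 + m)/(98 + G))
-U(-216, 150) = -(-11 - 216)/(98 + 150) = -(-227)/248 = -1*(-227/248) = 227/248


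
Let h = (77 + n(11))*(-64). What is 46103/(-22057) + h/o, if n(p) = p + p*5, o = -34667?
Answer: -1396387037/764650019 ≈ -1.8262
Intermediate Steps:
n(p) = 6*p (n(p) = p + 5*p = 6*p)
h = -9152 (h = (77 + 6*11)*(-64) = (77 + 66)*(-64) = 143*(-64) = -9152)
46103/(-22057) + h/o = 46103/(-22057) - 9152/(-34667) = 46103*(-1/22057) - 9152*(-1/34667) = -46103/22057 + 9152/34667 = -1396387037/764650019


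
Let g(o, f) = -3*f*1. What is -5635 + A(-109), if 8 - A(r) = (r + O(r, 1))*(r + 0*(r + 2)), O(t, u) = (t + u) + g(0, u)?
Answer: -29607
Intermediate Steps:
g(o, f) = -3*f
O(t, u) = t - 2*u (O(t, u) = (t + u) - 3*u = t - 2*u)
A(r) = 8 - r*(-2 + 2*r) (A(r) = 8 - (r + (r - 2*1))*(r + 0*(r + 2)) = 8 - (r + (r - 2))*(r + 0*(2 + r)) = 8 - (r + (-2 + r))*(r + 0) = 8 - (-2 + 2*r)*r = 8 - r*(-2 + 2*r))
-5635 + A(-109) = -5635 + (8 - 2*(-109)² + 2*(-109)) = -5635 + (8 - 2*11881 - 218) = -5635 + (8 - 23762 - 218) = -5635 - 23972 = -29607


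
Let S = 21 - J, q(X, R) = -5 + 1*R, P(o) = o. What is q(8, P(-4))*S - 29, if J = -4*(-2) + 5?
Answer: -101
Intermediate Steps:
J = 13 (J = 8 + 5 = 13)
q(X, R) = -5 + R
S = 8 (S = 21 - 1*13 = 21 - 13 = 8)
q(8, P(-4))*S - 29 = (-5 - 4)*8 - 29 = -9*8 - 29 = -72 - 29 = -101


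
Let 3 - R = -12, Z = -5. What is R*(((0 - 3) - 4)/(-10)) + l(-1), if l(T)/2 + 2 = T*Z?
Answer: 33/2 ≈ 16.500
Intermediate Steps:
R = 15 (R = 3 - 1*(-12) = 3 + 12 = 15)
l(T) = -4 - 10*T (l(T) = -4 + 2*(T*(-5)) = -4 + 2*(-5*T) = -4 - 10*T)
R*(((0 - 3) - 4)/(-10)) + l(-1) = 15*(((0 - 3) - 4)/(-10)) + (-4 - 10*(-1)) = 15*((-3 - 4)*(-1/10)) + (-4 + 10) = 15*(-7*(-1/10)) + 6 = 15*(7/10) + 6 = 21/2 + 6 = 33/2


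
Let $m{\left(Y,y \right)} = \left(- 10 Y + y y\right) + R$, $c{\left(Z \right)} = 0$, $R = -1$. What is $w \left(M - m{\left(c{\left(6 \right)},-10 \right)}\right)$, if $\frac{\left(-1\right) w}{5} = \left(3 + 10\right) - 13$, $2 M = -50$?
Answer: $0$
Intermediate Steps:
$M = -25$ ($M = \frac{1}{2} \left(-50\right) = -25$)
$w = 0$ ($w = - 5 \left(\left(3 + 10\right) - 13\right) = - 5 \left(13 - 13\right) = \left(-5\right) 0 = 0$)
$m{\left(Y,y \right)} = -1 + y^{2} - 10 Y$ ($m{\left(Y,y \right)} = \left(- 10 Y + y y\right) - 1 = \left(- 10 Y + y^{2}\right) - 1 = \left(y^{2} - 10 Y\right) - 1 = -1 + y^{2} - 10 Y$)
$w \left(M - m{\left(c{\left(6 \right)},-10 \right)}\right) = 0 \left(-25 - \left(-1 + \left(-10\right)^{2} - 0\right)\right) = 0 \left(-25 - \left(-1 + 100 + 0\right)\right) = 0 \left(-25 - 99\right) = 0 \left(-124\right) = 0$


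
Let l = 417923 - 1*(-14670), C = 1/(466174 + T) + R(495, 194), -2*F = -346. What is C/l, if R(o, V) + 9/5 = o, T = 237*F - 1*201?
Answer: 1250197889/1096567017910 ≈ 0.0011401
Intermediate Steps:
F = 173 (F = -1/2*(-346) = 173)
T = 40800 (T = 237*173 - 1*201 = 41001 - 201 = 40800)
R(o, V) = -9/5 + o
C = 1250197889/2534870 (C = 1/(466174 + 40800) + (-9/5 + 495) = 1/506974 + 2466/5 = 1250197889/2534870 ≈ 493.20)
l = 432593 (l = 417923 + 14670 = 432593)
C/l = (1250197889/2534870)/432593 = (1250197889/2534870)*(1/432593) = 1250197889/1096567017910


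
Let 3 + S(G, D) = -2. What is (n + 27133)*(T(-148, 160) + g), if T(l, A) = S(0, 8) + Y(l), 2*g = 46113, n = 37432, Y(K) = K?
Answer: 2957528955/2 ≈ 1.4788e+9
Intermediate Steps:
S(G, D) = -5 (S(G, D) = -3 - 2 = -5)
g = 46113/2 (g = (½)*46113 = 46113/2 ≈ 23057.)
T(l, A) = -5 + l
(n + 27133)*(T(-148, 160) + g) = (37432 + 27133)*((-5 - 148) + 46113/2) = 64565*(-153 + 46113/2) = 64565*(45807/2) = 2957528955/2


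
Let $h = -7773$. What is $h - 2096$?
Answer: $-9869$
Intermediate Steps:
$h - 2096 = -7773 - 2096 = -9869$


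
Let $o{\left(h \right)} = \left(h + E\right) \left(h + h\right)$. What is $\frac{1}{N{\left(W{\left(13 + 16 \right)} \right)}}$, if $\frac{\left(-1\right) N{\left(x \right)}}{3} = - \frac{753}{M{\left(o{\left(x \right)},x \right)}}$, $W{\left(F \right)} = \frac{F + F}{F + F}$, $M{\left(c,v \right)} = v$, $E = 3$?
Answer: $\frac{1}{2259} \approx 0.00044267$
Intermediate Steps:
$o{\left(h \right)} = 2 h \left(3 + h\right)$ ($o{\left(h \right)} = \left(h + 3\right) \left(h + h\right) = \left(3 + h\right) 2 h = 2 h \left(3 + h\right)$)
$W{\left(F \right)} = 1$ ($W{\left(F \right)} = \frac{2 F}{2 F} = 2 F \frac{1}{2 F} = 1$)
$N{\left(x \right)} = \frac{2259}{x}$ ($N{\left(x \right)} = - 3 \left(- \frac{753}{x}\right) = \frac{2259}{x}$)
$\frac{1}{N{\left(W{\left(13 + 16 \right)} \right)}} = \frac{1}{2259 \cdot 1^{-1}} = \frac{1}{2259 \cdot 1} = \frac{1}{2259}$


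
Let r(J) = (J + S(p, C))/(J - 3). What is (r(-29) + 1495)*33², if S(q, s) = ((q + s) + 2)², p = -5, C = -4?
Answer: 13018995/8 ≈ 1.6274e+6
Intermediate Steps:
S(q, s) = (2 + q + s)²
r(J) = (49 + J)/(-3 + J) (r(J) = (J + (2 - 5 - 4)²)/(J - 3) = (J + (-7)²)/(-3 + J) = (J + 49)/(-3 + J) = (49 + J)/(-3 + J))
(r(-29) + 1495)*33² = ((49 - 29)/(-3 - 29) + 1495)*33² = (20/(-32) + 1495)*1089 = (-1/32*20 + 1495)*1089 = (-5/8 + 1495)*1089 = (11955/8)*1089 = 13018995/8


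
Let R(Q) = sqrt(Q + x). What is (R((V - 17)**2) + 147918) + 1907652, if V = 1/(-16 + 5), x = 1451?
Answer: 2055570 + 3*sqrt(23435)/11 ≈ 2.0556e+6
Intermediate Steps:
V = -1/11 (V = 1/(-11) = -1/11 ≈ -0.090909)
R(Q) = sqrt(1451 + Q) (R(Q) = sqrt(Q + 1451) = sqrt(1451 + Q))
(R((V - 17)**2) + 147918) + 1907652 = (sqrt(1451 + (-1/11 - 17)**2) + 147918) + 1907652 = (sqrt(1451 + (-188/11)**2) + 147918) + 1907652 = (sqrt(1451 + 35344/121) + 147918) + 1907652 = (sqrt(210915/121) + 147918) + 1907652 = (3*sqrt(23435)/11 + 147918) + 1907652 = (147918 + 3*sqrt(23435)/11) + 1907652 = 2055570 + 3*sqrt(23435)/11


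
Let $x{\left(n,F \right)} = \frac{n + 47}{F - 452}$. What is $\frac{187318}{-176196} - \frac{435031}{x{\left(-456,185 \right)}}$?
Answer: $- \frac{10232909703677}{36032082} \approx -2.8399 \cdot 10^{5}$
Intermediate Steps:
$x{\left(n,F \right)} = \frac{47 + n}{-452 + F}$
$\frac{187318}{-176196} - \frac{435031}{x{\left(-456,185 \right)}} = \frac{187318}{-176196} - \frac{435031}{\frac{1}{-452 + 185} \left(47 - 456\right)} = 187318 \left(- \frac{1}{176196}\right) - \frac{435031}{\frac{1}{-267} \left(-409\right)} = - \frac{93659}{88098} - \frac{435031}{\left(- \frac{1}{267}\right) \left(-409\right)} = - \frac{93659}{88098} - \frac{435031}{\frac{409}{267}} = - \frac{93659}{88098} - \frac{116153277}{409} = - \frac{10232909703677}{36032082}$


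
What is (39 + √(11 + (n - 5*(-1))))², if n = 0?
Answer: 1849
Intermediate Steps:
(39 + √(11 + (n - 5*(-1))))² = (39 + √(11 + (0 - 5*(-1))))² = (39 + √(11 + (0 + 5)))² = (39 + √(11 + 5))² = (39 + √16)² = (39 + 4)² = 43² = 1849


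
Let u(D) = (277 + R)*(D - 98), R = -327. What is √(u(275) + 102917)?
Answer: √94067 ≈ 306.70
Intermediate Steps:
u(D) = 4900 - 50*D (u(D) = (277 - 327)*(D - 98) = -50*(-98 + D) = 4900 - 50*D)
√(u(275) + 102917) = √((4900 - 50*275) + 102917) = √((4900 - 13750) + 102917) = √(-8850 + 102917) = √94067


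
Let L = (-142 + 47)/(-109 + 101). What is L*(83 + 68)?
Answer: 14345/8 ≈ 1793.1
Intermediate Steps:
L = 95/8 (L = -95/(-8) = -95*(-⅛) = 95/8 ≈ 11.875)
L*(83 + 68) = 95*(83 + 68)/8 = (95/8)*151 = 14345/8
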